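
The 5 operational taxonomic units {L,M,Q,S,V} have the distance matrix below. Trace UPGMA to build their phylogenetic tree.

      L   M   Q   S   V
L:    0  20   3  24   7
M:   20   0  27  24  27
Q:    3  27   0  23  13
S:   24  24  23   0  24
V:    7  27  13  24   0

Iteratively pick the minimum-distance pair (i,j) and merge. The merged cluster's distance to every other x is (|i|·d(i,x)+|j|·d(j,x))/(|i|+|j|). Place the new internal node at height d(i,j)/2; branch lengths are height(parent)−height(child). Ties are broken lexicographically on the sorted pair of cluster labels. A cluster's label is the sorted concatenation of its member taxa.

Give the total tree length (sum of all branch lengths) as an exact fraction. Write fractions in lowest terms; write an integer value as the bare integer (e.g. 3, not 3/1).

257/6

step 1: merge (L,Q) at d=3; branch lengths L→3/2, Q→3/2; new cluster LQ
  updated: d(LQ,M)=47/2, d(LQ,S)=47/2, d(LQ,V)=10
step 2: merge (LQ,V) at d=10; branch lengths LQ→7/2, V→5; new cluster LQV
  updated: d(LQV,M)=74/3, d(LQV,S)=71/3
step 3: merge (LQV,S) at d=71/3; branch lengths LQV→41/6, S→71/6; new cluster LQSV
  updated: d(LQSV,M)=49/2
step 4: merge (LQSV,M) at d=49/2; branch lengths LQSV→5/12, M→49/4; new cluster LMQSV
final tree: ((((L:3/2,Q:3/2):7/2,V:5):41/6,S:71/6):5/12,M:49/4)
total length: 257/6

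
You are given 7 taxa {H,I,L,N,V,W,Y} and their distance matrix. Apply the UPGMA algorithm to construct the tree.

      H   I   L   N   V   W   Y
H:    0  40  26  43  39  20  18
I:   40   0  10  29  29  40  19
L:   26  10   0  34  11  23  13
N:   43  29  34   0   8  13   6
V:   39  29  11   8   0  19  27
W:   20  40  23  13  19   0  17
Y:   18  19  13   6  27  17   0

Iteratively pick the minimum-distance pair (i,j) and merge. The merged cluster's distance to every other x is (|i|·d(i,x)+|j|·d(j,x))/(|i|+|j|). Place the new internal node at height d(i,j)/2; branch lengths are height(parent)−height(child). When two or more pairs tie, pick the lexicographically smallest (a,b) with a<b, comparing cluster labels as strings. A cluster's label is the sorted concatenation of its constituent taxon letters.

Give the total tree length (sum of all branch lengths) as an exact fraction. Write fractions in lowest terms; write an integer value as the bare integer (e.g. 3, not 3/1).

543/8

step 1: merge (N,Y) at d=6; branch lengths N→3, Y→3; new cluster NY
  updated: d(H,NY)=61/2, d(I,NY)=24, d(L,NY)=47/2, d(NY,V)=35/2, d(NY,W)=15
step 2: merge (I,L) at d=10; branch lengths I→5, L→5; new cluster IL
  updated: d(H,IL)=33, d(IL,NY)=95/4, d(IL,V)=20, d(IL,W)=63/2
step 3: merge (NY,W) at d=15; branch lengths NY→9/2, W→15/2; new cluster NWY
  updated: d(H,NWY)=27, d(IL,NWY)=79/3, d(NWY,V)=18
step 4: merge (NWY,V) at d=18; branch lengths NWY→3/2, V→9; new cluster NVWY
  updated: d(H,NVWY)=30, d(IL,NVWY)=99/4
step 5: merge (IL,NVWY) at d=99/4; branch lengths IL→59/8, NVWY→27/8; new cluster ILNVWY
  updated: d(H,ILNVWY)=31
step 6: merge (H,ILNVWY) at d=31; branch lengths H→31/2, ILNVWY→25/8; new cluster HILNVWY
final tree: (H:31/2,((I:5,L:5):59/8,(((N:3,Y:3):9/2,W:15/2):3/2,V:9):27/8):25/8)
total length: 543/8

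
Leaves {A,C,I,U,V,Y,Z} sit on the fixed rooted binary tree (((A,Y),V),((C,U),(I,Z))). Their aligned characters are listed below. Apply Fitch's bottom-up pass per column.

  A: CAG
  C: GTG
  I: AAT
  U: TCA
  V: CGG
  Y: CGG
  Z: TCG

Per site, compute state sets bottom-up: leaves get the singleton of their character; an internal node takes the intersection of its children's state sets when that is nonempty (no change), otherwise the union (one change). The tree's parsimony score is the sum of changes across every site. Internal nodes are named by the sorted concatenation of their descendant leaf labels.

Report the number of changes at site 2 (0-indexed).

AY@0: {C} ∩ {C} = {C} (intersection, +0)
AVY@0: {C} ∩ {C} = {C} (intersection, +0)
CU@0: {G} ∪ {T} = {G,T} (union, +1)
IZ@0: {A} ∪ {T} = {A,T} (union, +1)
CIUZ@0: {G,T} ∩ {A,T} = {T} (intersection, +0)
ACIUVYZ@0: {C} ∪ {T} = {C,T} (union, +1)
AY@1: {A} ∪ {G} = {A,G} (union, +1)
AVY@1: {A,G} ∩ {G} = {G} (intersection, +0)
CU@1: {T} ∪ {C} = {C,T} (union, +1)
IZ@1: {A} ∪ {C} = {A,C} (union, +1)
CIUZ@1: {C,T} ∩ {A,C} = {C} (intersection, +0)
ACIUVYZ@1: {G} ∪ {C} = {C,G} (union, +1)
AY@2: {G} ∩ {G} = {G} (intersection, +0)
AVY@2: {G} ∩ {G} = {G} (intersection, +0)
CU@2: {G} ∪ {A} = {A,G} (union, +1)
IZ@2: {T} ∪ {G} = {G,T} (union, +1)
CIUZ@2: {A,G} ∩ {G,T} = {G} (intersection, +0)
ACIUVYZ@2: {G} ∩ {G} = {G} (intersection, +0)
per-site changes: [3, 4, 2]; total = 9

2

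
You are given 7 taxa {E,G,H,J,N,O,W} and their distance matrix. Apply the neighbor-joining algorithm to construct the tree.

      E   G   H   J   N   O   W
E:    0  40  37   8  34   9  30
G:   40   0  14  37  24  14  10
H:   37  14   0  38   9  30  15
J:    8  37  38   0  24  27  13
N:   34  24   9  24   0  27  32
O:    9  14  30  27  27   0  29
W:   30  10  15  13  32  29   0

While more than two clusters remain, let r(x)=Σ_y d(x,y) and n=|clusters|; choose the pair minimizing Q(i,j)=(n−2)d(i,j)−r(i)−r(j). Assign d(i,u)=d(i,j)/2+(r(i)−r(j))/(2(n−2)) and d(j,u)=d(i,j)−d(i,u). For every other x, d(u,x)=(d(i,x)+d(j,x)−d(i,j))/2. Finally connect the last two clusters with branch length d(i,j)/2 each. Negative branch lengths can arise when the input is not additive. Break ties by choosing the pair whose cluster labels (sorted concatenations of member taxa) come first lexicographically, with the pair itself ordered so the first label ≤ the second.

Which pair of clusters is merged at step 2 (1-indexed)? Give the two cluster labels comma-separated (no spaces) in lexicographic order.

EJ,O

step 1: merge (E,J) at d=8, Q=-265; branch lengths E→51/10, J→29/10; new cluster EJ
  updated: d(EJ,G)=69/2, d(EJ,H)=67/2, d(EJ,N)=25, d(EJ,O)=14, d(EJ,W)=35/2
step 2: merge (EJ,O) at d=14, Q=-365/2; branch lengths EJ→133/16, O→91/16; new cluster EJO
  updated: d(EJO,G)=69/4, d(EJO,H)=99/4, d(EJO,N)=19, d(EJO,W)=65/4
step 3: merge (H,N) at d=9, Q=-479/4; branch lengths H→23/24, N→193/24; new cluster HN
  updated: d(EJO,HN)=139/8, d(G,HN)=29/2, d(HN,W)=19
step 4: merge (EJO,HN) at d=139/8, Q=-67; branch lengths EJO→139/16, HN→139/16; new cluster EHJNO
  updated: d(EHJNO,G)=115/16, d(EHJNO,W)=143/16
step 5: merge (EHJNO,G) at d=115/16, Q=-209/8; branch lengths EHJNO→49/16, G→33/8; new cluster EGHJNO
  updated: d(EGHJNO,W)=47/8
step 6: merge (EGHJNO,W) at d=47/8; branch lengths EGHJNO→47/16, W→47/16; new cluster EGHJNOW
final tree: (((((E:51/10,J:29/10):133/16,O:91/16):139/16,(H:23/24,N:193/24):139/16):49/16,G:33/8):47/16,W:47/16)
total length: 983/16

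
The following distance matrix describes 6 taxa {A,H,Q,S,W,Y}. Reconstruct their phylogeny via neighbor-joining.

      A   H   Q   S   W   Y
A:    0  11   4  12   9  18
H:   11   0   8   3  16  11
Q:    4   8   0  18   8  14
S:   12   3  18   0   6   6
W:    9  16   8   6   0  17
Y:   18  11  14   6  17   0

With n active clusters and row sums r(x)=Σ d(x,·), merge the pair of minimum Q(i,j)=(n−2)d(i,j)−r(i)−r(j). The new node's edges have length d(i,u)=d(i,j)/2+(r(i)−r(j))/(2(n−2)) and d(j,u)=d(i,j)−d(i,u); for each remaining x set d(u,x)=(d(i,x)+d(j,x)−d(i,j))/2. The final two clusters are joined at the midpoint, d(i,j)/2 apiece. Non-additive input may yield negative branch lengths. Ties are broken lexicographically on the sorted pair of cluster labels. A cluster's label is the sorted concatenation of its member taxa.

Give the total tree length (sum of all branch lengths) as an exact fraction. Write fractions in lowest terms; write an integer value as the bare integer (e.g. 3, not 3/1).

iteration 1: select A,Q (d=4, Q=-90); attach at lengths (9/4, 7/4); label the merged cluster AQ
  updated: d(AQ,H)=15/2, d(AQ,S)=13, d(AQ,W)=13/2, d(AQ,Y)=14
iteration 2: select AQ,W (d=13/2, Q=-67); attach at lengths (5/2, 4); label the merged cluster AQW
  updated: d(AQW,H)=17/2, d(AQW,S)=25/4, d(AQW,Y)=49/4
iteration 3: select AQW,H (d=17/2, Q=-65/2); attach at lengths (43/8, 25/8); label the merged cluster AHQW
  updated: d(AHQW,S)=3/8, d(AHQW,Y)=59/8
iteration 4: select AHQW,S (d=3/8, Q=-55/4); attach at lengths (7/8, -1/2); label the merged cluster AHQSW
  updated: d(AHQSW,Y)=13/2
iteration 5: select AHQSW,Y (d=13/2); attach at lengths (13/4, 13/4); label the merged cluster AHQSWY
final tree: (((((A:9/4,Q:7/4):5/2,W:4):43/8,H:25/8):7/8,S:-1/2):13/4,Y:13/4)
total length: 207/8

207/8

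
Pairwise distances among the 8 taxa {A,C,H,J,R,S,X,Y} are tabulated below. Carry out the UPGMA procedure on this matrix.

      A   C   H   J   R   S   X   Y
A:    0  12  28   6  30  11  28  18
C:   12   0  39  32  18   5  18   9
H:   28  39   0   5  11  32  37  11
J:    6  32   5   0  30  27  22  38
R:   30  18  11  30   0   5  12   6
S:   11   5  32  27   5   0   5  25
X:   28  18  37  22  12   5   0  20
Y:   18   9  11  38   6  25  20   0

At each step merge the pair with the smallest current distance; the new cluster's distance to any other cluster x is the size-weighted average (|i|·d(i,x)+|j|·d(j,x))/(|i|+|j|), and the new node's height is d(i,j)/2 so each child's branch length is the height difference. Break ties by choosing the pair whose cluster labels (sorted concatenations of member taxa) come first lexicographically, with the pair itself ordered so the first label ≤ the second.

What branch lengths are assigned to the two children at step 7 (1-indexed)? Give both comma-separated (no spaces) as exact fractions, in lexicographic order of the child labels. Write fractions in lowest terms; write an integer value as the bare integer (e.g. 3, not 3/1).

iteration 1: select C,S (d=5); attach at lengths (5/2, 5/2); label the merged cluster CS
  updated: d(A,CS)=23/2, d(CS,H)=71/2, d(CS,J)=59/2, d(CS,R)=23/2, d(CS,X)=23/2, d(CS,Y)=17
iteration 2: select H,J (d=5); attach at lengths (5/2, 5/2); label the merged cluster HJ
  updated: d(A,HJ)=17, d(CS,HJ)=65/2, d(HJ,R)=41/2, d(HJ,X)=59/2, d(HJ,Y)=49/2
iteration 3: select R,Y (d=6); attach at lengths (3, 3); label the merged cluster RY
  updated: d(A,RY)=24, d(CS,RY)=57/4, d(HJ,RY)=45/2, d(RY,X)=16
iteration 4: select A,CS (d=23/2); attach at lengths (23/4, 13/4); label the merged cluster ACS
  updated: d(ACS,HJ)=82/3, d(ACS,RY)=35/2, d(ACS,X)=17
iteration 5: select RY,X (d=16); attach at lengths (5, 8); label the merged cluster RXY
  updated: d(ACS,RXY)=52/3, d(HJ,RXY)=149/6
iteration 6: select ACS,RXY (d=52/3); attach at lengths (35/12, 2/3); label the merged cluster ACRSXY
  updated: d(ACRSXY,HJ)=313/12
iteration 7: select ACRSXY,HJ (d=313/12); attach at lengths (35/8, 253/24); label the merged cluster ACHJRSXY
final tree: (((A:23/4,(C:5/2,S:5/2):13/4):35/12,((R:3,Y:3):5,X:8):2/3):35/8,(H:5/2,J:5/2):253/24)
total length: 113/2

35/8,253/24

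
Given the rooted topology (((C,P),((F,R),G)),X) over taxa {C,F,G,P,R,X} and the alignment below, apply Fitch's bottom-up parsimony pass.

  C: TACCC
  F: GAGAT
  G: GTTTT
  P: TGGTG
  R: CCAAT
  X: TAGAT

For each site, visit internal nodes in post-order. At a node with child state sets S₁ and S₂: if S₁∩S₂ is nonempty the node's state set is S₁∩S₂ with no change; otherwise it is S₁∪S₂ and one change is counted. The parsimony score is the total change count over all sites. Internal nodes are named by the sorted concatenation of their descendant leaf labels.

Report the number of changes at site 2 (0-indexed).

3

CP@0: {T} ∩ {T} = {T} (intersection, +0)
FR@0: {G} ∪ {C} = {C,G} (union, +1)
FGR@0: {C,G} ∩ {G} = {G} (intersection, +0)
CFGPR@0: {T} ∪ {G} = {G,T} (union, +1)
CFGPRX@0: {G,T} ∩ {T} = {T} (intersection, +0)
CP@1: {A} ∪ {G} = {A,G} (union, +1)
FR@1: {A} ∪ {C} = {A,C} (union, +1)
FGR@1: {A,C} ∪ {T} = {A,C,T} (union, +1)
CFGPR@1: {A,G} ∩ {A,C,T} = {A} (intersection, +0)
CFGPRX@1: {A} ∩ {A} = {A} (intersection, +0)
CP@2: {C} ∪ {G} = {C,G} (union, +1)
FR@2: {G} ∪ {A} = {A,G} (union, +1)
FGR@2: {A,G} ∪ {T} = {A,G,T} (union, +1)
CFGPR@2: {C,G} ∩ {A,G,T} = {G} (intersection, +0)
CFGPRX@2: {G} ∩ {G} = {G} (intersection, +0)
CP@3: {C} ∪ {T} = {C,T} (union, +1)
FR@3: {A} ∩ {A} = {A} (intersection, +0)
FGR@3: {A} ∪ {T} = {A,T} (union, +1)
CFGPR@3: {C,T} ∩ {A,T} = {T} (intersection, +0)
CFGPRX@3: {T} ∪ {A} = {A,T} (union, +1)
CP@4: {C} ∪ {G} = {C,G} (union, +1)
FR@4: {T} ∩ {T} = {T} (intersection, +0)
FGR@4: {T} ∩ {T} = {T} (intersection, +0)
CFGPR@4: {C,G} ∪ {T} = {C,G,T} (union, +1)
CFGPRX@4: {C,G,T} ∩ {T} = {T} (intersection, +0)
per-site changes: [2, 3, 3, 3, 2]; total = 13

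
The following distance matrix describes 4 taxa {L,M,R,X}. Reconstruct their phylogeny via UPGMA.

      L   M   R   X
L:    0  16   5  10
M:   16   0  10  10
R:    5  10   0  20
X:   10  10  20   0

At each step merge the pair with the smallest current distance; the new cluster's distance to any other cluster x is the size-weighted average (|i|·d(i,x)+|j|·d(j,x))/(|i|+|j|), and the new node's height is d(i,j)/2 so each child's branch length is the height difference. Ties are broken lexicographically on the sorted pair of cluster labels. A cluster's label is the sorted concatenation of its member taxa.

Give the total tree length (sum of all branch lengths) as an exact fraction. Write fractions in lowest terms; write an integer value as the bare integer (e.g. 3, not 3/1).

step 1: merge (L,R) at d=5; branch lengths L→5/2, R→5/2; new cluster LR
  updated: d(LR,M)=13, d(LR,X)=15
step 2: merge (M,X) at d=10; branch lengths M→5, X→5; new cluster MX
  updated: d(LR,MX)=14
step 3: merge (LR,MX) at d=14; branch lengths LR→9/2, MX→2; new cluster LMRX
final tree: ((L:5/2,R:5/2):9/2,(M:5,X:5):2)
total length: 43/2

43/2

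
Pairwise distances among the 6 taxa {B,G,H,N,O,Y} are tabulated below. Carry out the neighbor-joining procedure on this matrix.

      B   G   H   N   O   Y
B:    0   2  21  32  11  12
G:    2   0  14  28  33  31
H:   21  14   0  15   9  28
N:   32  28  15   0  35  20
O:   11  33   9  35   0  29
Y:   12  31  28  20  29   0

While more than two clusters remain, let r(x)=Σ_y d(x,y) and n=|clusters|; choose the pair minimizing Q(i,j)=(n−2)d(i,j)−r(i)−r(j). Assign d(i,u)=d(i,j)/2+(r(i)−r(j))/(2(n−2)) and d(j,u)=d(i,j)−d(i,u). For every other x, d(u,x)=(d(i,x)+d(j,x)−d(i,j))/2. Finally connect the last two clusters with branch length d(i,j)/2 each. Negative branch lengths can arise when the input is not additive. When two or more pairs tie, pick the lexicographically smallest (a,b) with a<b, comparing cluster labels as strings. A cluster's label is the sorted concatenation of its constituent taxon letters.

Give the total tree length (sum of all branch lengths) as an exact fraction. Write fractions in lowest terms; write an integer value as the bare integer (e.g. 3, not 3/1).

iteration 1: select B,G (d=2, Q=-178); attach at lengths (-11/4, 19/4); label the merged cluster BG
  updated: d(BG,H)=33/2, d(BG,N)=29, d(BG,O)=21, d(BG,Y)=41/2
iteration 2: select N,Y (d=20, Q=-273/2); attach at lengths (41/4, 39/4); label the merged cluster NY
  updated: d(BG,NY)=59/4, d(H,NY)=23/2, d(NY,O)=22
iteration 3: select BG,NY (d=59/4, Q=-71); attach at lengths (67/8, 51/8); label the merged cluster BGNY
  updated: d(BGNY,H)=53/8, d(BGNY,O)=113/8
iteration 4: select BGNY,H (d=53/8, Q=-119/4); attach at lengths (47/8, 3/4); label the merged cluster BGHNY
  updated: d(BGHNY,O)=33/4
iteration 5: select BGHNY,O (d=33/4); attach at lengths (33/8, 33/8); label the merged cluster BGHNOY
final tree: ((((B:-11/4,G:19/4):67/8,(N:41/4,Y:39/4):51/8):47/8,H:3/4):33/8,O:33/8)
total length: 413/8

413/8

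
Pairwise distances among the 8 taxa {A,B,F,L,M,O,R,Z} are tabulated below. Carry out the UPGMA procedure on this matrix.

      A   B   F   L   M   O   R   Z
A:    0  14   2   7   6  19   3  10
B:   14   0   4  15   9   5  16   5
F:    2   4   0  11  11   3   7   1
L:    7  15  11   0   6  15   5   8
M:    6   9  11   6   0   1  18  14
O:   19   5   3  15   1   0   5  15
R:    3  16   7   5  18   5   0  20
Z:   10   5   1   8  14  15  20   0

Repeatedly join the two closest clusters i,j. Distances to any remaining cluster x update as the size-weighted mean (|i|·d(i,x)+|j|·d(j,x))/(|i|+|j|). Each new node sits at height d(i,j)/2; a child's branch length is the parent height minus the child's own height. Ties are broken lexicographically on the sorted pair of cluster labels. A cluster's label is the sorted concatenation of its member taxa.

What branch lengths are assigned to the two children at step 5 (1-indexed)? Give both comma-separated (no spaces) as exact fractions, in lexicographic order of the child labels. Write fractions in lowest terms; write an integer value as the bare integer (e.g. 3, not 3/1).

3/2,3

iteration 1: select F,Z (d=1); attach at lengths (1/2, 1/2); label the merged cluster FZ
  updated: d(A,FZ)=6, d(B,FZ)=9/2, d(FZ,L)=19/2, d(FZ,M)=25/2, d(FZ,O)=9, d(FZ,R)=27/2
iteration 2: select M,O (d=1); attach at lengths (1/2, 1/2); label the merged cluster MO
  updated: d(A,MO)=25/2, d(B,MO)=7, d(FZ,MO)=43/4, d(L,MO)=21/2, d(MO,R)=23/2
iteration 3: select A,R (d=3); attach at lengths (3/2, 3/2); label the merged cluster AR
  updated: d(AR,B)=15, d(AR,FZ)=39/4, d(AR,L)=6, d(AR,MO)=12
iteration 4: select B,FZ (d=9/2); attach at lengths (9/4, 7/4); label the merged cluster BFZ
  updated: d(AR,BFZ)=23/2, d(BFZ,L)=34/3, d(BFZ,MO)=19/2
iteration 5: select AR,L (d=6); attach at lengths (3/2, 3); label the merged cluster ALR
  updated: d(ALR,BFZ)=103/9, d(ALR,MO)=23/2
iteration 6: select BFZ,MO (d=19/2); attach at lengths (5/2, 17/4); label the merged cluster BFMOZ
  updated: d(ALR,BFMOZ)=172/15
iteration 7: select ALR,BFMOZ (d=172/15); attach at lengths (41/15, 59/60); label the merged cluster ABFLMORZ
final tree: (((A:3/2,R:3/2):3/2,L:3):41/15,((B:9/4,(F:1/2,Z:1/2):7/4):5/2,(M:1/2,O:1/2):17/4):59/60)
total length: 719/30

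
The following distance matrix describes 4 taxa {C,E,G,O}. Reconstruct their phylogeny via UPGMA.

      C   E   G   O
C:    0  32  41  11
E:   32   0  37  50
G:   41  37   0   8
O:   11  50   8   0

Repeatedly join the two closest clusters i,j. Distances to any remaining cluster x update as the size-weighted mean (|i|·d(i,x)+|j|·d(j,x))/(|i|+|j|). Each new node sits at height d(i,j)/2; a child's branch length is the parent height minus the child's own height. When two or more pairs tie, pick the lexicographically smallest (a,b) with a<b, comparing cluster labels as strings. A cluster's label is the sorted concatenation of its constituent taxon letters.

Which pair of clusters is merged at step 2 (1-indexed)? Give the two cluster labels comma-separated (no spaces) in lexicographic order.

C,GO

iteration 1: select G,O (d=8); attach at lengths (4, 4); label the merged cluster GO
  updated: d(C,GO)=26, d(E,GO)=87/2
iteration 2: select C,GO (d=26); attach at lengths (13, 9); label the merged cluster CGO
  updated: d(CGO,E)=119/3
iteration 3: select CGO,E (d=119/3); attach at lengths (41/6, 119/6); label the merged cluster CEGO
final tree: ((C:13,(G:4,O:4):9):41/6,E:119/6)
total length: 170/3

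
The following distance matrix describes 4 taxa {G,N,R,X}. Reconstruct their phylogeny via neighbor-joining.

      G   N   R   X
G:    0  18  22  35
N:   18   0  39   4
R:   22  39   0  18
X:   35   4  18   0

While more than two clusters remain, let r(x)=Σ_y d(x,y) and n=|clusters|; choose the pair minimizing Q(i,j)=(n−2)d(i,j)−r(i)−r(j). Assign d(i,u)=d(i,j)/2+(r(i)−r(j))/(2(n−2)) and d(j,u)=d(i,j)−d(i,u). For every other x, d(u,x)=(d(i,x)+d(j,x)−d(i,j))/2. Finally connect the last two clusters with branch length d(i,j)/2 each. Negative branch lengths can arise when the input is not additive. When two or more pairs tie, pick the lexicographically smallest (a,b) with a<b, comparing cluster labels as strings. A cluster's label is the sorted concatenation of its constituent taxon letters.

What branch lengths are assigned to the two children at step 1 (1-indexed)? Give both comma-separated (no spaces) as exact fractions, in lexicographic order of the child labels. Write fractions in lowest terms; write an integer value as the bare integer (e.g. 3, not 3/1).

iteration 1: select G,R (d=22, Q=-110); attach at lengths (10, 12); label the merged cluster GR
  updated: d(GR,N)=35/2, d(GR,X)=31/2
iteration 2: select GR,N (d=35/2, Q=-37); attach at lengths (29/2, 3); label the merged cluster GNR
  updated: d(GNR,X)=1
iteration 3: select GNR,X (d=1); attach at lengths (1/2, 1/2); label the merged cluster GNRX
final tree: (((G:10,R:12):29/2,N:3):1/2,X:1/2)
total length: 81/2

10,12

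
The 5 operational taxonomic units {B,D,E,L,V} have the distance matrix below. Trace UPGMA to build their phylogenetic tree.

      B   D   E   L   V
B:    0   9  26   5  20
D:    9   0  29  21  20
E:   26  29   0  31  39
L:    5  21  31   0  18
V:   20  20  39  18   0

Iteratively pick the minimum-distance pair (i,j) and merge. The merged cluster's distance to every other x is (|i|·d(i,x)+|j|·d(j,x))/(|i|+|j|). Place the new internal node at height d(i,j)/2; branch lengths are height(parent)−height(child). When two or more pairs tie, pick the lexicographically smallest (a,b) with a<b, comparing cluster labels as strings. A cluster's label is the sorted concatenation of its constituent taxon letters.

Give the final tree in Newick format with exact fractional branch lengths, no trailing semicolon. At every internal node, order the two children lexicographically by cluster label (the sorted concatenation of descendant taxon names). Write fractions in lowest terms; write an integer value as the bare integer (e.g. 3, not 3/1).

((((B:5/2,L:5/2):5,D:15/2):13/6,V:29/3):143/24,E:125/8)

iteration 1: select B,L (d=5); attach at lengths (5/2, 5/2); label the merged cluster BL
  updated: d(BL,D)=15, d(BL,E)=57/2, d(BL,V)=19
iteration 2: select BL,D (d=15); attach at lengths (5, 15/2); label the merged cluster BDL
  updated: d(BDL,E)=86/3, d(BDL,V)=58/3
iteration 3: select BDL,V (d=58/3); attach at lengths (13/6, 29/3); label the merged cluster BDLV
  updated: d(BDLV,E)=125/4
iteration 4: select BDLV,E (d=125/4); attach at lengths (143/24, 125/8); label the merged cluster BDELV
final tree: ((((B:5/2,L:5/2):5,D:15/2):13/6,V:29/3):143/24,E:125/8)
total length: 611/12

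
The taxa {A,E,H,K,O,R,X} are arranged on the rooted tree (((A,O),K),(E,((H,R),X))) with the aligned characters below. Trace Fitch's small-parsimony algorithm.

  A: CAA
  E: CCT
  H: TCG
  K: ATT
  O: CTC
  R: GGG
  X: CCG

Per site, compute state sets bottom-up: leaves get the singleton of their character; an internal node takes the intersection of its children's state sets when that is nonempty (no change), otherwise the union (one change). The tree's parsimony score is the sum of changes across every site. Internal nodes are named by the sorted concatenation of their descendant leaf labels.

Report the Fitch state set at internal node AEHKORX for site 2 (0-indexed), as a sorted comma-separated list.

T

site 0, node AO: A={C} ∩ O={C} → {C} (+0)
site 0, node AKO: AO={C} ∪ K={A} → {A,C} (+1)
site 0, node HR: H={T} ∪ R={G} → {G,T} (+1)
site 0, node HRX: HR={G,T} ∪ X={C} → {C,G,T} (+1)
site 0, node EHRX: E={C} ∩ HRX={C,G,T} → {C} (+0)
site 0, node AEHKORX: AKO={A,C} ∩ EHRX={C} → {C} (+0)
site 1, node AO: A={A} ∪ O={T} → {A,T} (+1)
site 1, node AKO: AO={A,T} ∩ K={T} → {T} (+0)
site 1, node HR: H={C} ∪ R={G} → {C,G} (+1)
site 1, node HRX: HR={C,G} ∩ X={C} → {C} (+0)
site 1, node EHRX: E={C} ∩ HRX={C} → {C} (+0)
site 1, node AEHKORX: AKO={T} ∪ EHRX={C} → {C,T} (+1)
site 2, node AO: A={A} ∪ O={C} → {A,C} (+1)
site 2, node AKO: AO={A,C} ∪ K={T} → {A,C,T} (+1)
site 2, node HR: H={G} ∩ R={G} → {G} (+0)
site 2, node HRX: HR={G} ∩ X={G} → {G} (+0)
site 2, node EHRX: E={T} ∪ HRX={G} → {G,T} (+1)
site 2, node AEHKORX: AKO={A,C,T} ∩ EHRX={G,T} → {T} (+0)
per-site changes: [3, 3, 3]; total = 9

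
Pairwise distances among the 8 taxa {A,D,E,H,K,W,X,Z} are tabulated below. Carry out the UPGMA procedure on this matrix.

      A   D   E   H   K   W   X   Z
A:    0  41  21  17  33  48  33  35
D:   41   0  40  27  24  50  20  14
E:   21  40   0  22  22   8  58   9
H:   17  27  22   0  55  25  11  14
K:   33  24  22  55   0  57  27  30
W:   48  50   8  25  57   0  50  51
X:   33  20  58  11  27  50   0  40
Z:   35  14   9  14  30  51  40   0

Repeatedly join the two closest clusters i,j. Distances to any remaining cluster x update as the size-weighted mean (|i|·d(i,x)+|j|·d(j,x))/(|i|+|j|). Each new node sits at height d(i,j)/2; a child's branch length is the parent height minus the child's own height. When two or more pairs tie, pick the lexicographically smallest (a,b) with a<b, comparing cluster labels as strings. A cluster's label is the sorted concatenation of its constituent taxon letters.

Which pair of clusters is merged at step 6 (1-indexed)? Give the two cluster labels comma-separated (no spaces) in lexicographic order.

iteration 1: select E,W (d=8); attach at lengths (4, 4); label the merged cluster EW
  updated: d(A,EW)=69/2, d(D,EW)=45, d(EW,H)=47/2, d(EW,K)=79/2, d(EW,X)=54, d(EW,Z)=30
iteration 2: select H,X (d=11); attach at lengths (11/2, 11/2); label the merged cluster HX
  updated: d(A,HX)=25, d(D,HX)=47/2, d(EW,HX)=155/4, d(HX,K)=41, d(HX,Z)=27
iteration 3: select D,Z (d=14); attach at lengths (7, 7); label the merged cluster DZ
  updated: d(A,DZ)=38, d(DZ,EW)=75/2, d(DZ,HX)=101/4, d(DZ,K)=27
iteration 4: select A,HX (d=25); attach at lengths (25/2, 7); label the merged cluster AHX
  updated: d(AHX,DZ)=59/2, d(AHX,EW)=112/3, d(AHX,K)=115/3
iteration 5: select DZ,K (d=27); attach at lengths (13/2, 27/2); label the merged cluster DKZ
  updated: d(AHX,DKZ)=292/9, d(DKZ,EW)=229/6
iteration 6: select AHX,DKZ (d=292/9); attach at lengths (67/18, 49/18); label the merged cluster ADHKXZ
  updated: d(ADHKXZ,EW)=151/4
iteration 7: select ADHKXZ,EW (d=151/4); attach at lengths (191/72, 119/8); label the merged cluster ADEHKWXZ
final tree: (((A:25/2,(H:11/2,X:11/2):7):67/18,((D:7,Z:7):13/2,K:27/2):49/18):191/72,(E:4,W:4):119/8)
total length: 3473/36

AHX,DKZ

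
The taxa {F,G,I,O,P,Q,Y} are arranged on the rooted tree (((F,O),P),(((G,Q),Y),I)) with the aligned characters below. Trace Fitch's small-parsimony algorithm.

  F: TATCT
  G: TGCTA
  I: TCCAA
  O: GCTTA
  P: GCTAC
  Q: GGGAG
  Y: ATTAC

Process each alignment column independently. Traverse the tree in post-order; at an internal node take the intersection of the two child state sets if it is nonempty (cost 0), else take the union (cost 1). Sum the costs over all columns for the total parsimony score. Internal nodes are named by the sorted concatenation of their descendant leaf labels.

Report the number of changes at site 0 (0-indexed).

site 0, node FO: F={T} ∪ O={G} → {G,T} (+1)
site 0, node FOP: FO={G,T} ∩ P={G} → {G} (+0)
site 0, node GQ: G={T} ∪ Q={G} → {G,T} (+1)
site 0, node GQY: GQ={G,T} ∪ Y={A} → {A,G,T} (+1)
site 0, node GIQY: GQY={A,G,T} ∩ I={T} → {T} (+0)
site 0, node FGIOPQY: FOP={G} ∪ GIQY={T} → {G,T} (+1)
site 1, node FO: F={A} ∪ O={C} → {A,C} (+1)
site 1, node FOP: FO={A,C} ∩ P={C} → {C} (+0)
site 1, node GQ: G={G} ∩ Q={G} → {G} (+0)
site 1, node GQY: GQ={G} ∪ Y={T} → {G,T} (+1)
site 1, node GIQY: GQY={G,T} ∪ I={C} → {C,G,T} (+1)
site 1, node FGIOPQY: FOP={C} ∩ GIQY={C,G,T} → {C} (+0)
site 2, node FO: F={T} ∩ O={T} → {T} (+0)
site 2, node FOP: FO={T} ∩ P={T} → {T} (+0)
site 2, node GQ: G={C} ∪ Q={G} → {C,G} (+1)
site 2, node GQY: GQ={C,G} ∪ Y={T} → {C,G,T} (+1)
site 2, node GIQY: GQY={C,G,T} ∩ I={C} → {C} (+0)
site 2, node FGIOPQY: FOP={T} ∪ GIQY={C} → {C,T} (+1)
site 3, node FO: F={C} ∪ O={T} → {C,T} (+1)
site 3, node FOP: FO={C,T} ∪ P={A} → {A,C,T} (+1)
site 3, node GQ: G={T} ∪ Q={A} → {A,T} (+1)
site 3, node GQY: GQ={A,T} ∩ Y={A} → {A} (+0)
site 3, node GIQY: GQY={A} ∩ I={A} → {A} (+0)
site 3, node FGIOPQY: FOP={A,C,T} ∩ GIQY={A} → {A} (+0)
site 4, node FO: F={T} ∪ O={A} → {A,T} (+1)
site 4, node FOP: FO={A,T} ∪ P={C} → {A,C,T} (+1)
site 4, node GQ: G={A} ∪ Q={G} → {A,G} (+1)
site 4, node GQY: GQ={A,G} ∪ Y={C} → {A,C,G} (+1)
site 4, node GIQY: GQY={A,C,G} ∩ I={A} → {A} (+0)
site 4, node FGIOPQY: FOP={A,C,T} ∩ GIQY={A} → {A} (+0)
per-site changes: [4, 3, 3, 3, 4]; total = 17

4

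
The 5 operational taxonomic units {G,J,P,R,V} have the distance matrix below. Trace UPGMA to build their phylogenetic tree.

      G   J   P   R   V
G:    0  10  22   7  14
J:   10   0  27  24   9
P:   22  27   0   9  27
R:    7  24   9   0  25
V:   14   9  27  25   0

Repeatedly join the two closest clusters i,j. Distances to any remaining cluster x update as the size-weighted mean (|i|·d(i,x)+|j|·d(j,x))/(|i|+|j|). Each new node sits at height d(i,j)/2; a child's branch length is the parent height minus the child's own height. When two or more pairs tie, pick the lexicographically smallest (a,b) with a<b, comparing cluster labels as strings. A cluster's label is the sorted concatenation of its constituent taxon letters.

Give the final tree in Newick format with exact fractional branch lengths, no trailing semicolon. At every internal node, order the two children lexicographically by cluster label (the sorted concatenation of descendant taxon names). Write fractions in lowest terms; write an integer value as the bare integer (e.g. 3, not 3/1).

step 1: merge (G,R) at d=7; branch lengths G→7/2, R→7/2; new cluster GR
  updated: d(GR,J)=17, d(GR,P)=31/2, d(GR,V)=39/2
step 2: merge (J,V) at d=9; branch lengths J→9/2, V→9/2; new cluster JV
  updated: d(GR,JV)=73/4, d(JV,P)=27
step 3: merge (GR,P) at d=31/2; branch lengths GR→17/4, P→31/4; new cluster GPR
  updated: d(GPR,JV)=127/6
step 4: merge (GPR,JV) at d=127/6; branch lengths GPR→17/6, JV→73/12; new cluster GJPRV
final tree: (((G:7/2,R:7/2):17/4,P:31/4):17/6,(J:9/2,V:9/2):73/12)
total length: 443/12

(((G:7/2,R:7/2):17/4,P:31/4):17/6,(J:9/2,V:9/2):73/12)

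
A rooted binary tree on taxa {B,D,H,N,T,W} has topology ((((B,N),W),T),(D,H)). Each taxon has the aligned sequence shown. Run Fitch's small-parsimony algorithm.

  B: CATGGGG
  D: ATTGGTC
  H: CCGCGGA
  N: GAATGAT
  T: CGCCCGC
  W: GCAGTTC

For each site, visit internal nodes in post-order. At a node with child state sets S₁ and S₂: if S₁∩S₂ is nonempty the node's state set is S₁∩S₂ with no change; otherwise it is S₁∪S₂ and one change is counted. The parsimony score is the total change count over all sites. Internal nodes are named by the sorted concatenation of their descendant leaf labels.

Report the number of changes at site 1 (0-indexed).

[col 0] BN: children B:{C}, N:{G} ∪→ {C,G}; cost 1
[col 0] BNW: children BN:{C,G}, W:{G} ∩→ {G}; cost 0
[col 0] BNTW: children BNW:{G}, T:{C} ∪→ {C,G}; cost 1
[col 0] DH: children D:{A}, H:{C} ∪→ {A,C}; cost 1
[col 0] BDHNTW: children BNTW:{C,G}, DH:{A,C} ∩→ {C}; cost 0
[col 1] BN: children B:{A}, N:{A} ∩→ {A}; cost 0
[col 1] BNW: children BN:{A}, W:{C} ∪→ {A,C}; cost 1
[col 1] BNTW: children BNW:{A,C}, T:{G} ∪→ {A,C,G}; cost 1
[col 1] DH: children D:{T}, H:{C} ∪→ {C,T}; cost 1
[col 1] BDHNTW: children BNTW:{A,C,G}, DH:{C,T} ∩→ {C}; cost 0
[col 2] BN: children B:{T}, N:{A} ∪→ {A,T}; cost 1
[col 2] BNW: children BN:{A,T}, W:{A} ∩→ {A}; cost 0
[col 2] BNTW: children BNW:{A}, T:{C} ∪→ {A,C}; cost 1
[col 2] DH: children D:{T}, H:{G} ∪→ {G,T}; cost 1
[col 2] BDHNTW: children BNTW:{A,C}, DH:{G,T} ∪→ {A,C,G,T}; cost 1
[col 3] BN: children B:{G}, N:{T} ∪→ {G,T}; cost 1
[col 3] BNW: children BN:{G,T}, W:{G} ∩→ {G}; cost 0
[col 3] BNTW: children BNW:{G}, T:{C} ∪→ {C,G}; cost 1
[col 3] DH: children D:{G}, H:{C} ∪→ {C,G}; cost 1
[col 3] BDHNTW: children BNTW:{C,G}, DH:{C,G} ∩→ {C,G}; cost 0
[col 4] BN: children B:{G}, N:{G} ∩→ {G}; cost 0
[col 4] BNW: children BN:{G}, W:{T} ∪→ {G,T}; cost 1
[col 4] BNTW: children BNW:{G,T}, T:{C} ∪→ {C,G,T}; cost 1
[col 4] DH: children D:{G}, H:{G} ∩→ {G}; cost 0
[col 4] BDHNTW: children BNTW:{C,G,T}, DH:{G} ∩→ {G}; cost 0
[col 5] BN: children B:{G}, N:{A} ∪→ {A,G}; cost 1
[col 5] BNW: children BN:{A,G}, W:{T} ∪→ {A,G,T}; cost 1
[col 5] BNTW: children BNW:{A,G,T}, T:{G} ∩→ {G}; cost 0
[col 5] DH: children D:{T}, H:{G} ∪→ {G,T}; cost 1
[col 5] BDHNTW: children BNTW:{G}, DH:{G,T} ∩→ {G}; cost 0
[col 6] BN: children B:{G}, N:{T} ∪→ {G,T}; cost 1
[col 6] BNW: children BN:{G,T}, W:{C} ∪→ {C,G,T}; cost 1
[col 6] BNTW: children BNW:{C,G,T}, T:{C} ∩→ {C}; cost 0
[col 6] DH: children D:{C}, H:{A} ∪→ {A,C}; cost 1
[col 6] BDHNTW: children BNTW:{C}, DH:{A,C} ∩→ {C}; cost 0
per-site changes: [3, 3, 4, 3, 2, 3, 3]; total = 21

3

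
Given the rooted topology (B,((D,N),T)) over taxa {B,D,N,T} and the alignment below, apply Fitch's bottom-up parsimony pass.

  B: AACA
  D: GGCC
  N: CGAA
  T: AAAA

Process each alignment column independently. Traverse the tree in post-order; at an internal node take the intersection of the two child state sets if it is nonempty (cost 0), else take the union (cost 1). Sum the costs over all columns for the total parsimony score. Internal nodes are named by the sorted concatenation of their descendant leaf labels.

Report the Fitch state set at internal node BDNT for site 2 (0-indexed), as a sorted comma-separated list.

A,C

[col 0] DN: children D:{G}, N:{C} ∪→ {C,G}; cost 1
[col 0] DNT: children DN:{C,G}, T:{A} ∪→ {A,C,G}; cost 1
[col 0] BDNT: children B:{A}, DNT:{A,C,G} ∩→ {A}; cost 0
[col 1] DN: children D:{G}, N:{G} ∩→ {G}; cost 0
[col 1] DNT: children DN:{G}, T:{A} ∪→ {A,G}; cost 1
[col 1] BDNT: children B:{A}, DNT:{A,G} ∩→ {A}; cost 0
[col 2] DN: children D:{C}, N:{A} ∪→ {A,C}; cost 1
[col 2] DNT: children DN:{A,C}, T:{A} ∩→ {A}; cost 0
[col 2] BDNT: children B:{C}, DNT:{A} ∪→ {A,C}; cost 1
[col 3] DN: children D:{C}, N:{A} ∪→ {A,C}; cost 1
[col 3] DNT: children DN:{A,C}, T:{A} ∩→ {A}; cost 0
[col 3] BDNT: children B:{A}, DNT:{A} ∩→ {A}; cost 0
per-site changes: [2, 1, 2, 1]; total = 6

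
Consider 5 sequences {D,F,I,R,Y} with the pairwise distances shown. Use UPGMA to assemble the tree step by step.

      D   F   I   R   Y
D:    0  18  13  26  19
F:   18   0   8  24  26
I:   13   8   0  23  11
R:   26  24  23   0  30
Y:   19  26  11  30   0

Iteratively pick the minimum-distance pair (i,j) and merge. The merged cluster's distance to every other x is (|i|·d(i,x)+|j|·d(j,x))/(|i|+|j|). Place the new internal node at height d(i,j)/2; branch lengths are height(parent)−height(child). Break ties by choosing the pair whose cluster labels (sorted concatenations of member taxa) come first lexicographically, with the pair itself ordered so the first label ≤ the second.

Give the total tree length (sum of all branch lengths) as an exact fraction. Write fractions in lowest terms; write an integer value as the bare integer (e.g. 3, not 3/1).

281/6

1. join F+I (d=8) ⇒ FI; edges |F|=4, |I|=4
  updated: d(D,FI)=31/2, d(FI,R)=47/2, d(FI,Y)=37/2
2. join D+FI (d=31/2) ⇒ DFI; edges |D|=31/4, |FI|=15/4
  updated: d(DFI,R)=73/3, d(DFI,Y)=56/3
3. join DFI+Y (d=56/3) ⇒ DFIY; edges |DFI|=19/12, |Y|=28/3
  updated: d(DFIY,R)=103/4
4. join DFIY+R (d=103/4) ⇒ DFIRY; edges |DFIY|=85/24, |R|=103/8
final tree: (((D:31/4,(F:4,I:4):15/4):19/12,Y:28/3):85/24,R:103/8)
total length: 281/6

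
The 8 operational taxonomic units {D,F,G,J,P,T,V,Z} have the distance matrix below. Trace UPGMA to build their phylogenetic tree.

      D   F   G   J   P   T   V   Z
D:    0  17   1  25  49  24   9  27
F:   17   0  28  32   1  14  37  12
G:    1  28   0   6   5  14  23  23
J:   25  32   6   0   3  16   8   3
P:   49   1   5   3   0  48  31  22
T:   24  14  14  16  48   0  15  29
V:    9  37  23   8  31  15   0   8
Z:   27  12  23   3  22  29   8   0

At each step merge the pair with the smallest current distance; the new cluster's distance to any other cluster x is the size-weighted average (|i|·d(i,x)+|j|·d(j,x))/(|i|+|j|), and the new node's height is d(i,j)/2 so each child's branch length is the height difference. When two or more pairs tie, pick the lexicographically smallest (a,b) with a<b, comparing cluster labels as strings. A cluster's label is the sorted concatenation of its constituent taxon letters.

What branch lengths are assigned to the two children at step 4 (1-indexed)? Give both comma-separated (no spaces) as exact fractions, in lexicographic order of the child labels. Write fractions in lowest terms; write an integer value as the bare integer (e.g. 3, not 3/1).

5/2,4

step 1: merge (D,G) at d=1; branch lengths D→1/2, G→1/2; new cluster DG
  updated: d(DG,F)=45/2, d(DG,J)=31/2, d(DG,P)=27, d(DG,T)=19, d(DG,V)=16, d(DG,Z)=25
step 2: merge (F,P) at d=1; branch lengths F→1/2, P→1/2; new cluster FP
  updated: d(DG,FP)=99/4, d(FP,J)=35/2, d(FP,T)=31, d(FP,V)=34, d(FP,Z)=17
step 3: merge (J,Z) at d=3; branch lengths J→3/2, Z→3/2; new cluster JZ
  updated: d(DG,JZ)=81/4, d(FP,JZ)=69/4, d(JZ,T)=45/2, d(JZ,V)=8
step 4: merge (JZ,V) at d=8; branch lengths JZ→5/2, V→4; new cluster JVZ
  updated: d(DG,JVZ)=113/6, d(FP,JVZ)=137/6, d(JVZ,T)=20
step 5: merge (DG,JVZ) at d=113/6; branch lengths DG→107/12, JVZ→65/12; new cluster DGJVZ
  updated: d(DGJVZ,FP)=118/5, d(DGJVZ,T)=98/5
step 6: merge (DGJVZ,T) at d=98/5; branch lengths DGJVZ→23/60, T→49/5; new cluster DGJTVZ
  updated: d(DGJTVZ,FP)=149/6
step 7: merge (DGJTVZ,FP) at d=149/6; branch lengths DGJTVZ→157/60, FP→143/12; new cluster DFGJPTVZ
final tree: ((((D:1/2,G:1/2):107/12,((J:3/2,Z:3/2):5/2,V:4):65/12):23/60,T:49/5):157/60,(F:1/2,P:1/2):143/12)
total length: 1011/20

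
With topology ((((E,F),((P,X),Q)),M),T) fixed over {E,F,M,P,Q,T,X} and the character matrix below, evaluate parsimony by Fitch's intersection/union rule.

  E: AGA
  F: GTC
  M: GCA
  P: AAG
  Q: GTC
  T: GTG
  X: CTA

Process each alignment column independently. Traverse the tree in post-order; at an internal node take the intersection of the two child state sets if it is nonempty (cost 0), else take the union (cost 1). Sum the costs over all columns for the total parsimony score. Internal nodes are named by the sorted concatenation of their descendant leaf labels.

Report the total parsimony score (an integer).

[col 0] EF: children E:{A}, F:{G} ∪→ {A,G}; cost 1
[col 0] PX: children P:{A}, X:{C} ∪→ {A,C}; cost 1
[col 0] PQX: children PX:{A,C}, Q:{G} ∪→ {A,C,G}; cost 1
[col 0] EFPQX: children EF:{A,G}, PQX:{A,C,G} ∩→ {A,G}; cost 0
[col 0] EFMPQX: children EFPQX:{A,G}, M:{G} ∩→ {G}; cost 0
[col 0] EFMPQTX: children EFMPQX:{G}, T:{G} ∩→ {G}; cost 0
[col 1] EF: children E:{G}, F:{T} ∪→ {G,T}; cost 1
[col 1] PX: children P:{A}, X:{T} ∪→ {A,T}; cost 1
[col 1] PQX: children PX:{A,T}, Q:{T} ∩→ {T}; cost 0
[col 1] EFPQX: children EF:{G,T}, PQX:{T} ∩→ {T}; cost 0
[col 1] EFMPQX: children EFPQX:{T}, M:{C} ∪→ {C,T}; cost 1
[col 1] EFMPQTX: children EFMPQX:{C,T}, T:{T} ∩→ {T}; cost 0
[col 2] EF: children E:{A}, F:{C} ∪→ {A,C}; cost 1
[col 2] PX: children P:{G}, X:{A} ∪→ {A,G}; cost 1
[col 2] PQX: children PX:{A,G}, Q:{C} ∪→ {A,C,G}; cost 1
[col 2] EFPQX: children EF:{A,C}, PQX:{A,C,G} ∩→ {A,C}; cost 0
[col 2] EFMPQX: children EFPQX:{A,C}, M:{A} ∩→ {A}; cost 0
[col 2] EFMPQTX: children EFMPQX:{A}, T:{G} ∪→ {A,G}; cost 1
per-site changes: [3, 3, 4]; total = 10

10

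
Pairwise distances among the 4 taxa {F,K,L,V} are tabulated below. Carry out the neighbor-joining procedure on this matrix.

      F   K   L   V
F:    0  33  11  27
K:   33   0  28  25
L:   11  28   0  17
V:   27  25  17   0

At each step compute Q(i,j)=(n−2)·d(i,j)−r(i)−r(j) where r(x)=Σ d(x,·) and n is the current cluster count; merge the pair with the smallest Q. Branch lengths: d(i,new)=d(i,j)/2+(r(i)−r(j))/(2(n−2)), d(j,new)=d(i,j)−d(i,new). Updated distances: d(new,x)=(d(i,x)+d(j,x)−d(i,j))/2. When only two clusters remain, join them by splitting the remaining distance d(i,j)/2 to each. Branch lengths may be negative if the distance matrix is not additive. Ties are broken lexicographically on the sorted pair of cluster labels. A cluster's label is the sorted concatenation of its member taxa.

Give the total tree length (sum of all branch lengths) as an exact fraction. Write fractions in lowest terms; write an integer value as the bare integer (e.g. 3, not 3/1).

177/4

iteration 1: select F,L (d=11, Q=-105); attach at lengths (37/4, 7/4); label the merged cluster FL
  updated: d(FL,K)=25, d(FL,V)=33/2
iteration 2: select FL,K (d=25, Q=-133/2); attach at lengths (33/4, 67/4); label the merged cluster FKL
  updated: d(FKL,V)=33/4
iteration 3: select FKL,V (d=33/4); attach at lengths (33/8, 33/8); label the merged cluster FKLV
final tree: (((F:37/4,L:7/4):33/4,K:67/4):33/8,V:33/8)
total length: 177/4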